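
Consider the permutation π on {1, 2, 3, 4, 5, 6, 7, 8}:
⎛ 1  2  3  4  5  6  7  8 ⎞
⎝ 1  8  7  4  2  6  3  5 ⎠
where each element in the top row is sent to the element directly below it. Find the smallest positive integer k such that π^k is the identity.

6

The disjoint-cycle form of π has cycle lengths 3, 2, 1, 1, 1.
Since disjoint cycles commute, ord(π) = lcm(3, 2) = 6.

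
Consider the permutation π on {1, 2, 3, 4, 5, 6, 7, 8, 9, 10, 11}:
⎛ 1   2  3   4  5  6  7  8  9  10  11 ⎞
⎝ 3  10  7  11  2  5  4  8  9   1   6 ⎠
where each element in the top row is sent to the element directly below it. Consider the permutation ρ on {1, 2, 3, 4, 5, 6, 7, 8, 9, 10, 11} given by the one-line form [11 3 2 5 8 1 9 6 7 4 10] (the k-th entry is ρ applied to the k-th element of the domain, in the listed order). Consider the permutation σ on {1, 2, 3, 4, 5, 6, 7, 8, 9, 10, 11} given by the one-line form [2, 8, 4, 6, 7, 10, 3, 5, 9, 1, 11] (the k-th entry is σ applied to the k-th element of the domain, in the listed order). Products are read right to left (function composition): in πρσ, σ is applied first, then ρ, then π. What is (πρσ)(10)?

Chase 10: σ(10) = 1; ρ(1) = 11; π(11) = 6. Hence (πρσ)(10) = 6.

6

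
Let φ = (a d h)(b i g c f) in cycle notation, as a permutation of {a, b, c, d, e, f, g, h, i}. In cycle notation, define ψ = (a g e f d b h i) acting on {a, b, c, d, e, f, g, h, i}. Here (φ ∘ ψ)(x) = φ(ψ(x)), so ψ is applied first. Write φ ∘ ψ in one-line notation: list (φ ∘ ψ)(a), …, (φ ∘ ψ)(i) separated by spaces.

Chase each element through ψ then φ: a → g → c; b → h → a; c → c → f; d → b → i; e → f → b; f → d → h; g → e → e; h → i → g; i → a → d.
So φ ∘ ψ in one-line form is c a f i b h e g d.

c a f i b h e g d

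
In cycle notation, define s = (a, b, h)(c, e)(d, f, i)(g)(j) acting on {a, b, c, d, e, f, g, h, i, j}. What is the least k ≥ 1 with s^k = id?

The disjoint cycles have lengths 3, 3, 2, 1, 1.
The order is lcm(3, 3, 2) = 6.

6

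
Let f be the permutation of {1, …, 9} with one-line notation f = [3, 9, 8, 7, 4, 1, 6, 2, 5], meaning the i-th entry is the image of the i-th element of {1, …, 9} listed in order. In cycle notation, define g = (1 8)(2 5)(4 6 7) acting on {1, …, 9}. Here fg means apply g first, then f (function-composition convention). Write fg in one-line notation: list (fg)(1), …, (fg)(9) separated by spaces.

2 4 8 1 9 6 7 3 5

(fg)(x) = f(g(x)). Computing each image: f(g(1)) = f(8) = 2, f(g(2)) = f(5) = 4, f(g(3)) = f(3) = 8, f(g(4)) = f(6) = 1, f(g(5)) = f(2) = 9, f(g(6)) = f(7) = 6, f(g(7)) = f(4) = 7, f(g(8)) = f(1) = 3, f(g(9)) = f(9) = 5.
Hence fg = [2 4 8 1 9 6 7 3 5].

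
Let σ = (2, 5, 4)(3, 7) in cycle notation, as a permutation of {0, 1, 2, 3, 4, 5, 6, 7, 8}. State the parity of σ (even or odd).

odd

The cycle lengths are 3, 2, 1, 1, 1, 1.
A cycle is odd iff its length is even; σ has 1 even-length cycle, so sgn(σ) = (−1)^1 and σ is odd.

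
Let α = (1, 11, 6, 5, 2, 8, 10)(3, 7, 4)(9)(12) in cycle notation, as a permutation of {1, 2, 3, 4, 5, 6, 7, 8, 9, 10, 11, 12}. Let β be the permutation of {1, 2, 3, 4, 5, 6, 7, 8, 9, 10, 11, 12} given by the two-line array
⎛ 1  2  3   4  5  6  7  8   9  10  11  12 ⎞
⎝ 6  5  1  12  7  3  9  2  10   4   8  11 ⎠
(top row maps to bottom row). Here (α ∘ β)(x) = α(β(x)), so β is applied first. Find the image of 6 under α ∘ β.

(α ∘ β)(6) = α(β(6)). β(6) = 3, then α(3) = 7. So (α ∘ β)(6) = 7.

7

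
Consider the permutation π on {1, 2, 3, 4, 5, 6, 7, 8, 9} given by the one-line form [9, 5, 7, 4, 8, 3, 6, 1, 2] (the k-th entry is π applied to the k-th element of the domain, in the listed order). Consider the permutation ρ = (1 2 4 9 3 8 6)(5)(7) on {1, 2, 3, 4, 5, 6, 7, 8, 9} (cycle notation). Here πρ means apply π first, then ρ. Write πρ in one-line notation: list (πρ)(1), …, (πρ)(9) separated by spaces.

For each element, apply π then ρ: 1 → 9 → 3; 2 → 5 → 5; 3 → 7 → 7; 4 → 4 → 9; 5 → 8 → 6; 6 → 3 → 8; 7 → 6 → 1; 8 → 1 → 2; 9 → 2 → 4.
So πρ in one-line form is 3 5 7 9 6 8 1 2 4.

3 5 7 9 6 8 1 2 4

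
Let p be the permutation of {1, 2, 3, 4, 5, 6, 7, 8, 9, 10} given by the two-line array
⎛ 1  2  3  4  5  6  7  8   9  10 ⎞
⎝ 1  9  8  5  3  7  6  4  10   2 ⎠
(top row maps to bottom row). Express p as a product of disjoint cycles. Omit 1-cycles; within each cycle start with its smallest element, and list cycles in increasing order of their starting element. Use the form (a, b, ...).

Iterating p from 2 gives 2 → 9 → 10 → 2; that is the 3-cycle (2, 9, 10).
Continuing from each remaining unvisited element yields (2, 9, 10)(3, 8, 4, 5)(6, 7).

(2, 9, 10)(3, 8, 4, 5)(6, 7)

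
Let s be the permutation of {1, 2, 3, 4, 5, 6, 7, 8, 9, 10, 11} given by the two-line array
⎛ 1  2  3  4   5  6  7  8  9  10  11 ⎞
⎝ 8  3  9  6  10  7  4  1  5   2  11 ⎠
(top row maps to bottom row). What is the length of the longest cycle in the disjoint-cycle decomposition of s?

Decomposing into disjoint cycles gives (1, 8)(2, 3, 9, 5, 10)(4, 6, 7); the longest has length 5.

5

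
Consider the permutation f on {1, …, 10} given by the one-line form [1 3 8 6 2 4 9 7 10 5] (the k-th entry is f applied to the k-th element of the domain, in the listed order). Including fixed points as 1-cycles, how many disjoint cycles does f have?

3

The cycle decomposition is (1)(2 3 8 7 9 10 5)(4 6), which has 3 cycles (counting 1-cycles).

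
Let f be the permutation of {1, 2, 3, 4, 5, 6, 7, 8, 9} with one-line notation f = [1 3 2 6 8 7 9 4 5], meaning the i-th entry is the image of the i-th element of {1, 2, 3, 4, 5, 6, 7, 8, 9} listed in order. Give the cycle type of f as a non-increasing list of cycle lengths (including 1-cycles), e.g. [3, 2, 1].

[6, 2, 1]

The disjoint cycles are (1)(2, 3)(4, 6, 7, 9, 5, 8), with lengths 6, 2, 1 in non-increasing order.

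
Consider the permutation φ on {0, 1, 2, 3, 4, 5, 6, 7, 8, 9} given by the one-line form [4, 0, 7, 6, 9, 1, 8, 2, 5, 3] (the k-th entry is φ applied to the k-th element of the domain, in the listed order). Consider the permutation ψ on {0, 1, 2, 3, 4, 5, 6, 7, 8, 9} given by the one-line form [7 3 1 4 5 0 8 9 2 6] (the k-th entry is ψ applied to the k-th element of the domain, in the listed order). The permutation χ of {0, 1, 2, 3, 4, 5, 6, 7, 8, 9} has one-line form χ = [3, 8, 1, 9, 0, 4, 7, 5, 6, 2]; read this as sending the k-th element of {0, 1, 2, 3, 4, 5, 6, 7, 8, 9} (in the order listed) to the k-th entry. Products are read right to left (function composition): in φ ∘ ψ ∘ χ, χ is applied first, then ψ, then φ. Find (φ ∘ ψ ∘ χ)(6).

3

Chase 6: χ(6) = 7; ψ(7) = 9; φ(9) = 3. Hence (φ ∘ ψ ∘ χ)(6) = 3.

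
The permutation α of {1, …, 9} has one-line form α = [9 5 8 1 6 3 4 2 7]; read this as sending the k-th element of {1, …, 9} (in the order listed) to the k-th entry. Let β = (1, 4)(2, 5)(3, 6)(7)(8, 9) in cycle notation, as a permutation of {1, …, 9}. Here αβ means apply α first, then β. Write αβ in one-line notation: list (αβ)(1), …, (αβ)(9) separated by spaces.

8 2 9 4 3 6 1 5 7

For each element, apply α then β: 1 → 9 → 8; 2 → 5 → 2; 3 → 8 → 9; 4 → 1 → 4; 5 → 6 → 3; 6 → 3 → 6; 7 → 4 → 1; 8 → 2 → 5; 9 → 7 → 7.
Collecting the images, αβ = [8 2 9 4 3 6 1 5 7].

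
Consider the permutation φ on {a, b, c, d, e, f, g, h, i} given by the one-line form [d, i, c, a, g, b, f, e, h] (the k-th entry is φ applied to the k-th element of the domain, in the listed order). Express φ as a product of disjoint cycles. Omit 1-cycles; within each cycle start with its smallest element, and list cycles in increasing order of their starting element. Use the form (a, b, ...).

From a: a → d → a, closing the cycle (a, d).
Continuing from each remaining unvisited element yields (a, d)(b, i, h, e, g, f).

(a, d)(b, i, h, e, g, f)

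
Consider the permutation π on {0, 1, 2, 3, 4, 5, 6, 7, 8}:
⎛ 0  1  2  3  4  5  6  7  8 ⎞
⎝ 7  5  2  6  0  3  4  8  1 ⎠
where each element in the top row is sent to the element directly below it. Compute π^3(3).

0

Tracing 3 → 6 → … returns to 3 after 8 steps, so 3 lies in an 8-cycle (0 7 8 1 5 3 6 4).
Stepping 3 places around the cycle: 3 → 6 → 4 → 0.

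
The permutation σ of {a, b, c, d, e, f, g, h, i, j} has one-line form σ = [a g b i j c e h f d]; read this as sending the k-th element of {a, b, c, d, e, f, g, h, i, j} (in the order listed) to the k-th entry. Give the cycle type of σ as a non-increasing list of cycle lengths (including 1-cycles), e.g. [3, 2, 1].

[8, 1, 1]

The disjoint cycles are (a)(b g e j d i f c)(h), with lengths 8, 1, 1 in non-increasing order.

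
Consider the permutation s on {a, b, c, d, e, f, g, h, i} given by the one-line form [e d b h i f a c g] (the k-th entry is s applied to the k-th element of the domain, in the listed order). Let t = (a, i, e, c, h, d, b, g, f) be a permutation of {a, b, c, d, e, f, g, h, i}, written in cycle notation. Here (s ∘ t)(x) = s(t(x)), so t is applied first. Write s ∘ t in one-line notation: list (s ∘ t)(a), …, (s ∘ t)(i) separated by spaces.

Chase each element through t then s: a → i → g; b → g → a; c → h → c; d → b → d; e → c → b; f → a → e; g → f → f; h → d → h; i → e → i.
Collecting the images, s ∘ t = [g a c d b e f h i].

g a c d b e f h i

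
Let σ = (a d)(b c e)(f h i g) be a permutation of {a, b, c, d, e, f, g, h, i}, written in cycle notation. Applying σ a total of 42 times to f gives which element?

f lies in the 4-cycle (f h i g).
On a 4-cycle, σ^4 is the identity, so σ^42 = σ^2 there (42 ≡ 2 mod 4).
Advancing 2 steps from f: f → h → i.

i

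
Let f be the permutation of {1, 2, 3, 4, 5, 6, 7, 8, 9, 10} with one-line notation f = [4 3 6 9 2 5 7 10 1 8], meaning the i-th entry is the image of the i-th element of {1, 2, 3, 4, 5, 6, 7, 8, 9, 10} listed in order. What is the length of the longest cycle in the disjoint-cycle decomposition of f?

Decomposing into disjoint cycles gives (1 4 9)(2 3 6 5)(8 10); the longest has length 4.

4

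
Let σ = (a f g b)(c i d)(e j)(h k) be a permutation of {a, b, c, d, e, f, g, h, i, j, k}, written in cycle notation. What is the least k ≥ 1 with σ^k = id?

The cycle type of σ is (4, 3, 2, 2).
The order of σ is the least common multiple of its cycle lengths: lcm(4, 3, 2, 2) = 12.

12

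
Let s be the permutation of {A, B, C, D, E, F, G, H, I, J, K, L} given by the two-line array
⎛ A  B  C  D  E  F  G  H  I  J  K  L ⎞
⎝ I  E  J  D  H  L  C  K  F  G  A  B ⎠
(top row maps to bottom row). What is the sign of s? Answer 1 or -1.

In disjoint-cycle form the cycle lengths are 8, 3, 1.
A cycle is odd iff its length is even; s has 1 even-length cycle, so sgn(s) = (−1)^1 and s is odd.

-1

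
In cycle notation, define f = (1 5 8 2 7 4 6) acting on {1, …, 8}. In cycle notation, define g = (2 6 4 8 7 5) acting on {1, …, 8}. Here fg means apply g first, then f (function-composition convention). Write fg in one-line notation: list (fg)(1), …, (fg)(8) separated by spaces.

5 1 3 2 7 6 8 4

(fg)(x) = f(g(x)). Computing each image: f(g(1)) = f(1) = 5, f(g(2)) = f(6) = 1, f(g(3)) = f(3) = 3, f(g(4)) = f(8) = 2, f(g(5)) = f(2) = 7, f(g(6)) = f(4) = 6, f(g(7)) = f(5) = 8, f(g(8)) = f(7) = 4.
Hence fg = [5 1 3 2 7 6 8 4].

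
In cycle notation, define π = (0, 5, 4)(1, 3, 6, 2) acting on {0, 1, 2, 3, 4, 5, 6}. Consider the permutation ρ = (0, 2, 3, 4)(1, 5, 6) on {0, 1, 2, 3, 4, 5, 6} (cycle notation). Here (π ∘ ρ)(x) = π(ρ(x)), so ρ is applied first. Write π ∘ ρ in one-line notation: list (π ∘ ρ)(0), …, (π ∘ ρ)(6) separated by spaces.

1 4 6 0 5 2 3

(π ∘ ρ)(x) = π(ρ(x)). Computing each image: π(ρ(0)) = π(2) = 1, π(ρ(1)) = π(5) = 4, π(ρ(2)) = π(3) = 6, π(ρ(3)) = π(4) = 0, π(ρ(4)) = π(0) = 5, π(ρ(5)) = π(6) = 2, π(ρ(6)) = π(1) = 3.
Hence π ∘ ρ = [1 4 6 0 5 2 3].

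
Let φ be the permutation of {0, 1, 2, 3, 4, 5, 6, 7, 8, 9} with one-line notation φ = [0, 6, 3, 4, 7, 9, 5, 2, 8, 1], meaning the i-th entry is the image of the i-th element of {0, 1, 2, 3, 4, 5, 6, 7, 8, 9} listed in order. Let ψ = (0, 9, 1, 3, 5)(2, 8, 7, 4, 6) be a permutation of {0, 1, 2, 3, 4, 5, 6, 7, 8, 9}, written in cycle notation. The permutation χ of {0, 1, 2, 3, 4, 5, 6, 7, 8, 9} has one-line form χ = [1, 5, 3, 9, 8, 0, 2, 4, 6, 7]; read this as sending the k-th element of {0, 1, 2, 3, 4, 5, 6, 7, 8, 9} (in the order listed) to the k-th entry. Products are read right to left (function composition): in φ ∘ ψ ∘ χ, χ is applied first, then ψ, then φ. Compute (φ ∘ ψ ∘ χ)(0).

4

(φ ∘ ψ ∘ χ)(0) = φ(ψ(χ(0))). χ(0) = 1, then ψ(1) = 3, then φ(3) = 4, so the result is 4.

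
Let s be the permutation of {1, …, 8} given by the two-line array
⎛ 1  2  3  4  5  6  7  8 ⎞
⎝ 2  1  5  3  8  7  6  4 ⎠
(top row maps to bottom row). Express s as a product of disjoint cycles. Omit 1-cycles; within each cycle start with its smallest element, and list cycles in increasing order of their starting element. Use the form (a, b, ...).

(1, 2)(3, 5, 8, 4)(6, 7)

Start at 1 and follow images: 1 → 2 → 1, giving the cycle (1, 2).
Repeating from the next unused element and collecting all non-trivial cycles gives (1, 2)(3, 5, 8, 4)(6, 7).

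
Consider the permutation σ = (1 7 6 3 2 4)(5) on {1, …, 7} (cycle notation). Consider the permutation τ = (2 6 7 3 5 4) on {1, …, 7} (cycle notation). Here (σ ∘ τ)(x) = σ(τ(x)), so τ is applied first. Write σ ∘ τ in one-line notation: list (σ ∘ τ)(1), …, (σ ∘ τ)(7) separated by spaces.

(σ ∘ τ)(x) = σ(τ(x)). Computing each image: σ(τ(1)) = σ(1) = 7, σ(τ(2)) = σ(6) = 3, σ(τ(3)) = σ(5) = 5, σ(τ(4)) = σ(2) = 4, σ(τ(5)) = σ(4) = 1, σ(τ(6)) = σ(7) = 6, σ(τ(7)) = σ(3) = 2.
Hence σ ∘ τ = [7 3 5 4 1 6 2].

7 3 5 4 1 6 2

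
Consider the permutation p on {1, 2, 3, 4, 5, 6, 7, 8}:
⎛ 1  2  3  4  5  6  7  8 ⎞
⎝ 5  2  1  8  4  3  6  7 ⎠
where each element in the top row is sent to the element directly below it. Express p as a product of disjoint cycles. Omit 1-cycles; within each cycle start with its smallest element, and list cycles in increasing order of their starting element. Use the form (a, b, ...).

Iterating p from 1 gives 1 → 5 → 4 → 8 → 7 → 6 → 3 → 1; that is the 7-cycle (1, 5, 4, 8, 7, 6, 3).
Continuing from each remaining unvisited element yields (1, 5, 4, 8, 7, 6, 3).

(1, 5, 4, 8, 7, 6, 3)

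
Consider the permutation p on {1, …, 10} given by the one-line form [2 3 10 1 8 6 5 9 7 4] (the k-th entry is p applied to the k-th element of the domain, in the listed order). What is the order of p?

Writing p as disjoint cycles, the cycle lengths are 5, 4, 1.
Since disjoint cycles commute, ord(p) = lcm(5, 4) = 20.

20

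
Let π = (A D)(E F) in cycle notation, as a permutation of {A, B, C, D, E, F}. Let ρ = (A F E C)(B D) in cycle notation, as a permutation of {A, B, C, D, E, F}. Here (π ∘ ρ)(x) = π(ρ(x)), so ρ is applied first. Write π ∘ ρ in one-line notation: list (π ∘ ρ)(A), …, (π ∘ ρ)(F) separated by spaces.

E A D B C F

(π ∘ ρ)(x) = π(ρ(x)). Computing each image: π(ρ(A)) = π(F) = E, π(ρ(B)) = π(D) = A, π(ρ(C)) = π(A) = D, π(ρ(D)) = π(B) = B, π(ρ(E)) = π(C) = C, π(ρ(F)) = π(E) = F.
Hence π ∘ ρ = [E A D B C F].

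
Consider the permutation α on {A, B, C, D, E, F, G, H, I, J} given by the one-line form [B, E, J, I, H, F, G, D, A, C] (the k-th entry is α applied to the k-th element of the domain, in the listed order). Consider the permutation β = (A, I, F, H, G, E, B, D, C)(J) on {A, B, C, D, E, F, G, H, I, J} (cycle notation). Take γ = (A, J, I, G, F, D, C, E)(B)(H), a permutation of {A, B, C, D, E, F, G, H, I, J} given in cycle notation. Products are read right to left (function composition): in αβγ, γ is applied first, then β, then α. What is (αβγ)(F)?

J

(αβγ)(F) = α(β(γ(F))). γ(F) = D, then β(D) = C, then α(C) = J, so the result is J.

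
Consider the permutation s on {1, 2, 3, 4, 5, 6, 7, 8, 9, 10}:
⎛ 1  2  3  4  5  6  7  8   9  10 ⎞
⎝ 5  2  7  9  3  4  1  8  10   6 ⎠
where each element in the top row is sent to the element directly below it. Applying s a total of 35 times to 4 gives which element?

6

Tracing 4 → 9 → … returns to 4 after 4 steps, so 4 lies in a 4-cycle (4 9 10 6).
Since the cycle has length 4, s^35 acts on it the same as s^3 (35 mod 4 = 3).
Advancing 3 steps from 4: 4 → 9 → 10 → 6.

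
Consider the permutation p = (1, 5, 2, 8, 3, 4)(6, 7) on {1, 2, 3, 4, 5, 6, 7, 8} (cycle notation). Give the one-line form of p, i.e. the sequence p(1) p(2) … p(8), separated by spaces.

Image by image: 1↦5, 2↦8, 3↦4, 4↦1, 5↦2, 6↦7, 7↦6, 8↦3.
Listing these in domain order gives 5 8 4 1 2 7 6 3.

5 8 4 1 2 7 6 3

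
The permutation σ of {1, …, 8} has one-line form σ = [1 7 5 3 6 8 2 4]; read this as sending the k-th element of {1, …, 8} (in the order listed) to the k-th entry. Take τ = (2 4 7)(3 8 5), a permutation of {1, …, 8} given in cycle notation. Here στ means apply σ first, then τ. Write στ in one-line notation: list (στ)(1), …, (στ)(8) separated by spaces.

(στ)(x) = τ(σ(x)). Computing each image: τ(σ(1)) = τ(1) = 1, τ(σ(2)) = τ(7) = 2, τ(σ(3)) = τ(5) = 3, τ(σ(4)) = τ(3) = 8, τ(σ(5)) = τ(6) = 6, τ(σ(6)) = τ(8) = 5, τ(σ(7)) = τ(2) = 4, τ(σ(8)) = τ(4) = 7.
Hence στ = [1 2 3 8 6 5 4 7].

1 2 3 8 6 5 4 7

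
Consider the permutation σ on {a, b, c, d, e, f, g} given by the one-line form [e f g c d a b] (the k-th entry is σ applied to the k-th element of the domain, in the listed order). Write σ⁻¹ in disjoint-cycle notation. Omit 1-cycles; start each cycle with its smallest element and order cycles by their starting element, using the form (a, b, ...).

(a, f, b, g, c, d, e)

The cycle decomposition of σ is (a, e, d, c, g, b, f).
Reversing each cycle (and rotating so the smallest element leads) gives σ⁻¹ = (a, f, b, g, c, d, e).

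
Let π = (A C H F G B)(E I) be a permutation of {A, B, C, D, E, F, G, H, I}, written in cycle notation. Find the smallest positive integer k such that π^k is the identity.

The cycle type of π is (6, 2, 1).
Since disjoint cycles commute, ord(π) = lcm(6, 2) = 6.

6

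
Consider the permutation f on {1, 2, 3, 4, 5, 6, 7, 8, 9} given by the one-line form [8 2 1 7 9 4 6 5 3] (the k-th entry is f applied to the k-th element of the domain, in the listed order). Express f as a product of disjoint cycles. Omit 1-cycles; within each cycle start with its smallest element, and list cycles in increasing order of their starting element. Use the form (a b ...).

From 1: 1 → 8 → 5 → 9 → 3 → 1, closing the cycle (1 8 5 9 3).
Repeating from the next unused element and collecting all non-trivial cycles gives (1 8 5 9 3)(4 7 6).

(1 8 5 9 3)(4 7 6)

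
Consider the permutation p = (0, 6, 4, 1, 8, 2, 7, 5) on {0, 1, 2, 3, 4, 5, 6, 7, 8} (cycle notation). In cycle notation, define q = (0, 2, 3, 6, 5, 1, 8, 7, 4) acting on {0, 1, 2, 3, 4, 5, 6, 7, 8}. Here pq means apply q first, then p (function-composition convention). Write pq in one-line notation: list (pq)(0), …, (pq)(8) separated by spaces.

7 2 3 4 6 8 0 1 5

For each element, apply q then p: 0 → 2 → 7; 1 → 8 → 2; 2 → 3 → 3; 3 → 6 → 4; 4 → 0 → 6; 5 → 1 → 8; 6 → 5 → 0; 7 → 4 → 1; 8 → 7 → 5.
Collecting the images, pq = [7 2 3 4 6 8 0 1 5].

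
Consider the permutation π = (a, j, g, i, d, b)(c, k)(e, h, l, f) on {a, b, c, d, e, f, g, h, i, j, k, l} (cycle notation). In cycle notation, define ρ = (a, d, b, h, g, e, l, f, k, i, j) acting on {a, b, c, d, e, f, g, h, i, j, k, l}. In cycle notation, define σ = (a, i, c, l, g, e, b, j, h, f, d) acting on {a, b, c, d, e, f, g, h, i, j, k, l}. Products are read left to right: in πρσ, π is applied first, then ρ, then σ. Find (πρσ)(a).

i

(πρσ)(a) = σ(ρ(π(a))). π(a) = j, then ρ(j) = a, then σ(a) = i, so the result is i.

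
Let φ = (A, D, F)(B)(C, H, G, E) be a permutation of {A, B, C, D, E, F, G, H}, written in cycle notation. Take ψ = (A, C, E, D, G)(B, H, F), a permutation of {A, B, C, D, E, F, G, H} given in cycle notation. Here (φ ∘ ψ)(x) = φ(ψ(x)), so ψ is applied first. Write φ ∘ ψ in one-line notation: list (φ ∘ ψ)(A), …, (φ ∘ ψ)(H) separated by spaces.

H G C E F B D A

(φ ∘ ψ)(x) = φ(ψ(x)). Computing each image: φ(ψ(A)) = φ(C) = H, φ(ψ(B)) = φ(H) = G, φ(ψ(C)) = φ(E) = C, φ(ψ(D)) = φ(G) = E, φ(ψ(E)) = φ(D) = F, φ(ψ(F)) = φ(B) = B, φ(ψ(G)) = φ(A) = D, φ(ψ(H)) = φ(F) = A.
Hence φ ∘ ψ = [H G C E F B D A].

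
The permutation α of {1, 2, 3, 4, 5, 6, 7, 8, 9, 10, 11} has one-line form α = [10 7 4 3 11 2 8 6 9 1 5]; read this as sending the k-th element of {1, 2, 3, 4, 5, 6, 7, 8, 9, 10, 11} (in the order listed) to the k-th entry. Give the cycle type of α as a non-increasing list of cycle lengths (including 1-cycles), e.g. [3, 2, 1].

The disjoint cycles are (1, 10)(2, 7, 8, 6)(3, 4)(5, 11)(9), with lengths 4, 2, 2, 2, 1 in non-increasing order.

[4, 2, 2, 2, 1]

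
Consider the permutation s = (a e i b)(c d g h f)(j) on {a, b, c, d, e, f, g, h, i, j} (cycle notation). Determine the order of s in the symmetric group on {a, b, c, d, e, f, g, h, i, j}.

The cycle type of s is (5, 4, 1).
The order of s is the least common multiple of its cycle lengths: lcm(5, 4) = 20.

20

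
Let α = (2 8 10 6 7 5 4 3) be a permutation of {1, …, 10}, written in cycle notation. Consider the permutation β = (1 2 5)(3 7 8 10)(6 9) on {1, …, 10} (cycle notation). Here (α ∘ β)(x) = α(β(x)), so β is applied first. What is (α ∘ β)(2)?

(α ∘ β)(2) = α(β(2)). β(2) = 5, then α(5) = 4. So (α ∘ β)(2) = 4.

4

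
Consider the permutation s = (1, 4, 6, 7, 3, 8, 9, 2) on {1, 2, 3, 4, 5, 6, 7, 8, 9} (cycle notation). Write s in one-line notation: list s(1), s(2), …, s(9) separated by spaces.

Reading each image from the cycles: 1→4, 2→1, 3→8, 4→6, 5→5, 6→7, 7→3, 8→9, 9→2.
So the one-line form is 4 1 8 6 5 7 3 9 2.

4 1 8 6 5 7 3 9 2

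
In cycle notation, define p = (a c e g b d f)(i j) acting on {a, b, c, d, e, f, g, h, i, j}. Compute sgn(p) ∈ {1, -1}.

The cycle lengths are 7, 2, 1.
A cycle is odd iff its length is even; p has 1 even-length cycle, so sgn(p) = (−1)^1 and p is odd.

-1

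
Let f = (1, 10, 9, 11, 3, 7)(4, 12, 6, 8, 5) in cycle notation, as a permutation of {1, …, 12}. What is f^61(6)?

8

6 lies in the 5-cycle (4, 12, 6, 8, 5).
Since the cycle has length 5, f^61 acts on it the same as f^1 (61 mod 5 = 1).
Stepping 1 place around the cycle: 6 → 8.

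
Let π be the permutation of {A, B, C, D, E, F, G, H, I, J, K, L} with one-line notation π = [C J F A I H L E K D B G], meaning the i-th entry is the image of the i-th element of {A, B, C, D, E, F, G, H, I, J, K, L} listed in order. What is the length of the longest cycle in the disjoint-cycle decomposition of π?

Decomposing into disjoint cycles gives (A C F H E I K B J D)(G L); the longest has length 10.

10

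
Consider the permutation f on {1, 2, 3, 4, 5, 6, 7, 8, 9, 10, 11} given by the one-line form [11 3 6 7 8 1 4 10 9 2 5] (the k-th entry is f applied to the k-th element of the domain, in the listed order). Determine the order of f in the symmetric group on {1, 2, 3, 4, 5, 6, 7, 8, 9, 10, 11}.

8

Writing f as disjoint cycles, the cycle lengths are 8, 2, 1.
The order is lcm(8, 2) = 8.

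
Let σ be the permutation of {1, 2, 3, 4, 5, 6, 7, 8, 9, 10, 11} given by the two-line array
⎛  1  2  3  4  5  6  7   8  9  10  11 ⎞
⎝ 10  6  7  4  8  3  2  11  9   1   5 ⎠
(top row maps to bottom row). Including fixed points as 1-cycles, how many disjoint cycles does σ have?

The cycle decomposition is (1 10)(2 6 3 7)(4)(5 8 11)(9), which has 5 cycles (counting 1-cycles).

5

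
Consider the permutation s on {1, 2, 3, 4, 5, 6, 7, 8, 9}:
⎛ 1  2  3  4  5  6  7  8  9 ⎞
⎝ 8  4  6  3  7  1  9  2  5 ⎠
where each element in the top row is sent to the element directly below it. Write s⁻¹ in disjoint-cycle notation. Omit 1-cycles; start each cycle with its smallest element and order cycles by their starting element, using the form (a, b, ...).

(1, 6, 3, 4, 2, 8)(5, 9, 7)

First write s in disjoint cycles: (1, 8, 2, 4, 3, 6)(5, 7, 9).
The inverse reverses every cycle; in canonical form, s⁻¹ = (1, 6, 3, 4, 2, 8)(5, 9, 7).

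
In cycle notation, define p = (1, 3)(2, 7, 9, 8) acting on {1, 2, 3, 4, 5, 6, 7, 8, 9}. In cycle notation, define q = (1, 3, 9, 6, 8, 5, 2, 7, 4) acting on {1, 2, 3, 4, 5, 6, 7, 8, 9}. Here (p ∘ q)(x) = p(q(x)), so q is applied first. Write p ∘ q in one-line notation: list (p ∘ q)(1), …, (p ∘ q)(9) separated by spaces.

(p ∘ q)(x) = p(q(x)). Computing each image: p(q(1)) = p(3) = 1, p(q(2)) = p(7) = 9, p(q(3)) = p(9) = 8, p(q(4)) = p(1) = 3, p(q(5)) = p(2) = 7, p(q(6)) = p(8) = 2, p(q(7)) = p(4) = 4, p(q(8)) = p(5) = 5, p(q(9)) = p(6) = 6.
Hence p ∘ q = [1 9 8 3 7 2 4 5 6].

1 9 8 3 7 2 4 5 6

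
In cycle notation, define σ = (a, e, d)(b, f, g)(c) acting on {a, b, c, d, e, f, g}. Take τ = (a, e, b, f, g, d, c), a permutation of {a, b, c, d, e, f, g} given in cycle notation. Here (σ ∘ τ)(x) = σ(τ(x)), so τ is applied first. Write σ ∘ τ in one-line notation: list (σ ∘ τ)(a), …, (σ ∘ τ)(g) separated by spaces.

(σ ∘ τ)(x) = σ(τ(x)). Computing each image: σ(τ(a)) = σ(e) = d, σ(τ(b)) = σ(f) = g, σ(τ(c)) = σ(a) = e, σ(τ(d)) = σ(c) = c, σ(τ(e)) = σ(b) = f, σ(τ(f)) = σ(g) = b, σ(τ(g)) = σ(d) = a.
Hence σ ∘ τ = [d g e c f b a].

d g e c f b a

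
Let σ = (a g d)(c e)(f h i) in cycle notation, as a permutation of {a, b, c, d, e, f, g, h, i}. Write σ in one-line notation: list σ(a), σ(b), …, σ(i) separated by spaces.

Reading each image from the cycles: a↦g, b↦b, c↦e, d↦a, e↦c, f↦h, g↦d, h↦i, i↦f.
So the one-line form is g b e a c h d i f.

g b e a c h d i f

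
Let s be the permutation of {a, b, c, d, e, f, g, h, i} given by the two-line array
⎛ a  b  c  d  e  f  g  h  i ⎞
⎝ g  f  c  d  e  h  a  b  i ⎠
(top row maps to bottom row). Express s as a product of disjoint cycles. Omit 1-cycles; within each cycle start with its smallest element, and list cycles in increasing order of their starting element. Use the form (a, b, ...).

(a, g)(b, f, h)

From a: a → g → a, closing the cycle (a, g).
Continuing from each remaining unvisited element yields (a, g)(b, f, h).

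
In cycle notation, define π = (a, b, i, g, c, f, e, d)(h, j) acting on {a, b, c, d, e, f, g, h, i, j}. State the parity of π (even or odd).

The cycle lengths are 8, 2.
A cycle of length ℓ contributes ℓ−1 transpositions, so π is a product of 7 + 1 = 8 transpositions — even.

even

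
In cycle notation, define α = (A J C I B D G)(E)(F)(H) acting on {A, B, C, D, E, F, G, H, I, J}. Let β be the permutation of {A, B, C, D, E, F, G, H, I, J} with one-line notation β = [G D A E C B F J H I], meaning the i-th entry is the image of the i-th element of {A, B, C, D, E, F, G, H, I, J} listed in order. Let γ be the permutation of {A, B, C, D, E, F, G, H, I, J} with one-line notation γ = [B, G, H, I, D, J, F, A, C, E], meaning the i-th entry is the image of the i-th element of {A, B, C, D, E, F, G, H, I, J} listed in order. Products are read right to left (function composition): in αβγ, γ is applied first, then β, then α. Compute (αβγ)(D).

Apply the permutations in order: γ(D) = I, then β(I) = H, then α(H) = H. So (αβγ)(D) = H.

H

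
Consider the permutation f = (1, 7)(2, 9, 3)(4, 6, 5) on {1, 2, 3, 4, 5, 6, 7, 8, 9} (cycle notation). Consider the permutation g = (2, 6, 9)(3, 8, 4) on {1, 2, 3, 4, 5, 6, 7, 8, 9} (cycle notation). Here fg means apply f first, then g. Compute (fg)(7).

1

(fg)(7) = g(f(7)). f(7) = 1, then g(1) = 1. So (fg)(7) = 1.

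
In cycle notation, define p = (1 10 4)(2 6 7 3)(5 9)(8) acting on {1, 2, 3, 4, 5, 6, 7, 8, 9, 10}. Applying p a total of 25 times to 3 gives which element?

3 lies in the 4-cycle (2 6 7 3).
On a 4-cycle, p^4 is the identity, so p^25 = p^1 there (25 ≡ 1 mod 4).
Stepping 1 place around the cycle: 3 → 2.

2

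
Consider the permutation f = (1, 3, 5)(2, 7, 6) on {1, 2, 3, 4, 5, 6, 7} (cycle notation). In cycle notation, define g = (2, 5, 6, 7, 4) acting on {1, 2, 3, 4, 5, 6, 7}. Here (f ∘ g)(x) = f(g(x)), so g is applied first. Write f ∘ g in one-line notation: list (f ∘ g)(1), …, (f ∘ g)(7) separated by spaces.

For each element, apply g then f: 1 → 1 → 3; 2 → 5 → 1; 3 → 3 → 5; 4 → 2 → 7; 5 → 6 → 2; 6 → 7 → 6; 7 → 4 → 4.
So f ∘ g in one-line form is 3 1 5 7 2 6 4.

3 1 5 7 2 6 4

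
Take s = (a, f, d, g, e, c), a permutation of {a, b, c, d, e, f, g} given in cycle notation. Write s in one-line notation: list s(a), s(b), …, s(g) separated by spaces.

Each element maps to the next entry in its cycle (wrapping to the front): a↦f, b↦b, c↦a, d↦g, e↦c, f↦d, g↦e.
Listing these in domain order gives f b a g c d e.

f b a g c d e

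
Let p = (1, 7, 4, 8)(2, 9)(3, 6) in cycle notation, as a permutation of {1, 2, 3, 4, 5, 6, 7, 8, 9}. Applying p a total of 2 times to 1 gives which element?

4

1 lies in the 4-cycle (1, 7, 4, 8).
Advancing 2 steps from 1: 1 → 7 → 4.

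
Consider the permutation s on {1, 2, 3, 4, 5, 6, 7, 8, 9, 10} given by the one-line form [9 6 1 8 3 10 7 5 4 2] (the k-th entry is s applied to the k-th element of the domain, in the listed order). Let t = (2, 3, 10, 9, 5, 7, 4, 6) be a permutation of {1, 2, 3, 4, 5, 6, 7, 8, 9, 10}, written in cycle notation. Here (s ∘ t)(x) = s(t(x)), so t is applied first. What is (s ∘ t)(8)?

5

(s ∘ t)(8) = s(t(8)). t(8) = 8, then s(8) = 5. So (s ∘ t)(8) = 5.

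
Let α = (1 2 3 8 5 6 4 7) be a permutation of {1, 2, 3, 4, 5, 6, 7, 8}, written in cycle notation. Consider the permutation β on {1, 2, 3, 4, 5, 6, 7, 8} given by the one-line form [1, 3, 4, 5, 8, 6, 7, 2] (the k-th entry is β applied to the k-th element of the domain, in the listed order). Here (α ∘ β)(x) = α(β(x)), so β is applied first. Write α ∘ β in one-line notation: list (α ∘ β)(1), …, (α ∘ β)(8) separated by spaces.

2 8 7 6 5 4 1 3

Chase each element through β then α: 1 → 1 → 2; 2 → 3 → 8; 3 → 4 → 7; 4 → 5 → 6; 5 → 8 → 5; 6 → 6 → 4; 7 → 7 → 1; 8 → 2 → 3.
Collecting the images, α ∘ β = [2 8 7 6 5 4 1 3].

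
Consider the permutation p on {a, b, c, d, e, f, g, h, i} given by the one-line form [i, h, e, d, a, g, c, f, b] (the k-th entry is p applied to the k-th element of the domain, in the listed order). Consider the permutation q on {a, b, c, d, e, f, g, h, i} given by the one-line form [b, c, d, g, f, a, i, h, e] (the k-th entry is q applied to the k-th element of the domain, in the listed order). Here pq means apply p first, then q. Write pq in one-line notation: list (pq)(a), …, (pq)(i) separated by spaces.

e h f g b i d a c

(pq)(x) = q(p(x)). Computing each image: q(p(a)) = q(i) = e, q(p(b)) = q(h) = h, q(p(c)) = q(e) = f, q(p(d)) = q(d) = g, q(p(e)) = q(a) = b, q(p(f)) = q(g) = i, q(p(g)) = q(c) = d, q(p(h)) = q(f) = a, q(p(i)) = q(b) = c.
Hence pq = [e h f g b i d a c].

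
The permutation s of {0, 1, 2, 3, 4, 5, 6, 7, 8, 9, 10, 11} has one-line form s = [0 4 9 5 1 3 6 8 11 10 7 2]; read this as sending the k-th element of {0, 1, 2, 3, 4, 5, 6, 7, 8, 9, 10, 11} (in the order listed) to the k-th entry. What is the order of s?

The disjoint-cycle form of s has cycle lengths 6, 2, 2, 1, 1.
The order is lcm(6, 2, 2) = 6.

6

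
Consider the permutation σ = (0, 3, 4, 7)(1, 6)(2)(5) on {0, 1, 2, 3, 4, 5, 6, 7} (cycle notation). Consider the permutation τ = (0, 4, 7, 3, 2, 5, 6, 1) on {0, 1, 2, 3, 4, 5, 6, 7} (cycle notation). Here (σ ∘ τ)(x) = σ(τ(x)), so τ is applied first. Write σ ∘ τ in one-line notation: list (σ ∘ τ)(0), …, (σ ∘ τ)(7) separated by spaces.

7 3 5 2 0 1 6 4

(σ ∘ τ)(x) = σ(τ(x)). Computing each image: σ(τ(0)) = σ(4) = 7, σ(τ(1)) = σ(0) = 3, σ(τ(2)) = σ(5) = 5, σ(τ(3)) = σ(2) = 2, σ(τ(4)) = σ(7) = 0, σ(τ(5)) = σ(6) = 1, σ(τ(6)) = σ(1) = 6, σ(τ(7)) = σ(3) = 4.
Hence σ ∘ τ = [7 3 5 2 0 1 6 4].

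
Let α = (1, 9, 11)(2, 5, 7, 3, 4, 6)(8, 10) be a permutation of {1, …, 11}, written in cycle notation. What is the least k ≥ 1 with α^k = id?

6

The cycle type of α is (6, 3, 2).
The order of α is the least common multiple of its cycle lengths: lcm(6, 3, 2) = 6.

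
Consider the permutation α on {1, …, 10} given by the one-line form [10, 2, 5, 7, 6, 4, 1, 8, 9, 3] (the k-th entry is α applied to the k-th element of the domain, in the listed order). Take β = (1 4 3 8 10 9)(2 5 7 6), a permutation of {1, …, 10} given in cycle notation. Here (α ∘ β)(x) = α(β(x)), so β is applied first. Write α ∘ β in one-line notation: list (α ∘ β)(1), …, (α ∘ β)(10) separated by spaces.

7 6 8 5 1 2 4 3 10 9

(α ∘ β)(x) = α(β(x)). Computing each image: α(β(1)) = α(4) = 7, α(β(2)) = α(5) = 6, α(β(3)) = α(8) = 8, α(β(4)) = α(3) = 5, α(β(5)) = α(7) = 1, α(β(6)) = α(2) = 2, α(β(7)) = α(6) = 4, α(β(8)) = α(10) = 3, α(β(9)) = α(1) = 10, α(β(10)) = α(9) = 9.
Hence α ∘ β = [7 6 8 5 1 2 4 3 10 9].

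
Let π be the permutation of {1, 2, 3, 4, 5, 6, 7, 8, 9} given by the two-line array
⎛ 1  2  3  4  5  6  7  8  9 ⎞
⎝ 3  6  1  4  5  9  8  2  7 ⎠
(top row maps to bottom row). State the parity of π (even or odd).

odd

In disjoint-cycle form the cycle lengths are 5, 2, 1, 1.
A cycle is odd iff its length is even; π has 1 even-length cycle, so sgn(π) = (−1)^1 and π is odd.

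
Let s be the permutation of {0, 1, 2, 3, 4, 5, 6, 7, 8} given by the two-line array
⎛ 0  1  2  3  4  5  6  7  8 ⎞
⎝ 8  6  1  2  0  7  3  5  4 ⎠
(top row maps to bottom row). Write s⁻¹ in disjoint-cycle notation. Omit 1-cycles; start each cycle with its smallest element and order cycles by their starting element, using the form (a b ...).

The cycle decomposition of s is (0 8 4)(1 6 3 2)(5 7).
Reversing each cycle (and rotating so the smallest element leads) gives s⁻¹ = (0 4 8)(1 2 3 6)(5 7).

(0 4 8)(1 2 3 6)(5 7)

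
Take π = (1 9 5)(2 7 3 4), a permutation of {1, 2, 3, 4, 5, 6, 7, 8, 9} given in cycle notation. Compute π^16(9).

9 lies in the 3-cycle (1 9 5).
Powers repeat with period 3 on this cycle, and 16 mod 3 = 1, so π^16(9) = π^1(9).
Stepping 1 place around the cycle: 9 → 5.

5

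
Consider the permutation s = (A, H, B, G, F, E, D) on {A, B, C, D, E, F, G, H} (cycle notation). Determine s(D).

A

Within (A, H, B, G, F, E, D), D ↦ A.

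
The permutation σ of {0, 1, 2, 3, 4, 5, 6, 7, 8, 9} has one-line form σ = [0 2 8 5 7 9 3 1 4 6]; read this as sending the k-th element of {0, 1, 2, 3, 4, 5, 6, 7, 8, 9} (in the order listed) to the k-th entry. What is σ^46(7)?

Tracing 7 → 1 → … returns to 7 after 5 steps, so 7 lies in a 5-cycle (1, 2, 8, 4, 7).
Since the cycle has length 5, σ^46 acts on it the same as σ^1 (46 mod 5 = 1).
Advancing 1 step from 7: 7 → 1.

1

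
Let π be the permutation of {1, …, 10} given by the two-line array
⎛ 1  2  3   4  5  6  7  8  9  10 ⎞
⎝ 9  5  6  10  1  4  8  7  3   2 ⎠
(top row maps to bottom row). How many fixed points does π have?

0

No element satisfies π(x) = x, so there are 0 fixed points.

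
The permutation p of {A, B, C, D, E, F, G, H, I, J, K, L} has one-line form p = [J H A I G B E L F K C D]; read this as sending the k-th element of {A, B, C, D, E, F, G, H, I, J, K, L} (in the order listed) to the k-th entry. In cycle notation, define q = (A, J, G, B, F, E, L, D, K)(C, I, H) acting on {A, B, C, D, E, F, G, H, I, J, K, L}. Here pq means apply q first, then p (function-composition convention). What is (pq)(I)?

L

q(I) = H, then p(H) = L; composing gives (pq)(I) = L.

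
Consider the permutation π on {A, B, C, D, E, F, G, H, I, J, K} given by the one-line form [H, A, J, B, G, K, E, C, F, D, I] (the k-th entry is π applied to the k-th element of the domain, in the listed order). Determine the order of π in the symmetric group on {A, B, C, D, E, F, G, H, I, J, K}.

The disjoint-cycle form of π has cycle lengths 6, 3, 2.
Since disjoint cycles commute, ord(π) = lcm(6, 3, 2) = 6.

6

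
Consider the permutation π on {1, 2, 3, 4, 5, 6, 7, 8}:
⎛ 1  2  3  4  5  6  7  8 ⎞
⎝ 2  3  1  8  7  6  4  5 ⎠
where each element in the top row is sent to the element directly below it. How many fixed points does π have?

1

The fixed points (elements with π(x) = x) are {6}, so there is 1.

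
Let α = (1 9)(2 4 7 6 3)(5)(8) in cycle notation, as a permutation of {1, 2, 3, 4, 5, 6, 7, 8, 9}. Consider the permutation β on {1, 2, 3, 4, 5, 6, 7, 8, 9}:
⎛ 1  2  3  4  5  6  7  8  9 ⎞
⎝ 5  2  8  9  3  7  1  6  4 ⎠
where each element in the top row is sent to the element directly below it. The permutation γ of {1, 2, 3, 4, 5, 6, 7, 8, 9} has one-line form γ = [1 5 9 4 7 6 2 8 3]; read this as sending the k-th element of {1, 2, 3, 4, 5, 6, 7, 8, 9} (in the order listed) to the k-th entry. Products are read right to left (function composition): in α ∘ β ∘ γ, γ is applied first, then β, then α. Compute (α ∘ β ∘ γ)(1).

Chase 1: γ(1) = 1; β(1) = 5; α(5) = 5. Hence (α ∘ β ∘ γ)(1) = 5.

5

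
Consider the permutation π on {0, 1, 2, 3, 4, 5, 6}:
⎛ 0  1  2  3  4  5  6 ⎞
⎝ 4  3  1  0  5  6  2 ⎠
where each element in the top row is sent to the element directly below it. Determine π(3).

The entry below 3 in the array is 0, so π(3) = 0.

0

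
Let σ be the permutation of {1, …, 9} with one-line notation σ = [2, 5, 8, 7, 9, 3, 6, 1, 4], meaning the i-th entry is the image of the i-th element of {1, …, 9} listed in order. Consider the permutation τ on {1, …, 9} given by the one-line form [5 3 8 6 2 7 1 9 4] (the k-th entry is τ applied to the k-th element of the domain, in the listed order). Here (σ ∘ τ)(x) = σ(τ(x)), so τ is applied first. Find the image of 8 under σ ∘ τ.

τ(8) = 9, then σ(9) = 4; composing gives (σ ∘ τ)(8) = 4.

4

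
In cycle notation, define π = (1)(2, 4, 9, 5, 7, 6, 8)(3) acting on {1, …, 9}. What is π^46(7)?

7 lies in the 7-cycle (2, 4, 9, 5, 7, 6, 8).
Since the cycle has length 7, π^46 acts on it the same as π^4 (46 mod 7 = 4).
Stepping 4 places around the cycle: 7 → 6 → 8 → 2 → 4.

4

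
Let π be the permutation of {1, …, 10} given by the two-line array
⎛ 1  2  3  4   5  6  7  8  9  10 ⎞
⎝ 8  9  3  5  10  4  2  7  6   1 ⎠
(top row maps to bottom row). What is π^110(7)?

Tracing 7 → 2 → … returns to 7 after 9 steps, so 7 lies in a 9-cycle (1 8 7 2 9 6 4 5 10).
Since the cycle has length 9, π^110 acts on it the same as π^2 (110 mod 9 = 2).
Stepping 2 places around the cycle: 7 → 2 → 9.

9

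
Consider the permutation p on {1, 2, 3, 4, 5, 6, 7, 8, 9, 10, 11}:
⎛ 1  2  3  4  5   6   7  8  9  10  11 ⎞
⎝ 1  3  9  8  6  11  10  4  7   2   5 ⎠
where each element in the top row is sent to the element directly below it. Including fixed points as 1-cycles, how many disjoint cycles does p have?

4

The cycle decomposition is (1)(2, 3, 9, 7, 10)(4, 8)(5, 6, 11), which has 4 cycles (counting 1-cycles).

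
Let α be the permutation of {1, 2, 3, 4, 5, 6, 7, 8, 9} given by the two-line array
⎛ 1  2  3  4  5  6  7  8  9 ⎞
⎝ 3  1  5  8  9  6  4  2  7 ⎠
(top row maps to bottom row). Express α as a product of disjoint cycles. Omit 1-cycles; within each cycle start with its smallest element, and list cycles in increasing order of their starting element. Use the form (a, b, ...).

(1, 3, 5, 9, 7, 4, 8, 2)

Iterating α from 1 gives 1 → 3 → 5 → 9 → 7 → 4 → 8 → 2 → 1; that is the 8-cycle (1, 3, 5, 9, 7, 4, 8, 2).
Continuing from each remaining unvisited element yields (1, 3, 5, 9, 7, 4, 8, 2).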